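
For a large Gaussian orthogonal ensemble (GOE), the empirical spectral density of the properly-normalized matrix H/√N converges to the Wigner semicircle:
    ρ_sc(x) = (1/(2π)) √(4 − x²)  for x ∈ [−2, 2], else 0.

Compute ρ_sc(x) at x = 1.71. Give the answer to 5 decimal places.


ρ_sc(x) = (1/(2π)) √(4 − x²). With x = 1.71:
  4 − x² = 4 − (1.71)² = 4 − 2.924100 = 1.075900.
  √(4 − x²) = 1.037256.
  1/(2π) = 0.159155.
  ρ_sc(1.71) = 0.159155 · 1.037256 = 0.165084.

Rounded to 5 decimal places: ρ_sc(1.71) ≈ 0.16508.


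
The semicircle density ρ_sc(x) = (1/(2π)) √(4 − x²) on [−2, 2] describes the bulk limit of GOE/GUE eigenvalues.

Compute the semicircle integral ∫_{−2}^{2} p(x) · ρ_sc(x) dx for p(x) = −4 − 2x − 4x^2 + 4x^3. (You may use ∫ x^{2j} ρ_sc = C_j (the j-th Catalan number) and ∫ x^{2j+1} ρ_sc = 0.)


Write p(x) = Σ a_i x^i, split into monomials and integrate each against ρ_sc separately.
Using ∫ x^{2j} ρ_sc = C_j = (1/(j+1)) C(2j, j) (Catalan numbers) and ∫ x^{2j+1} ρ_sc = 0 (odd monomials vanish by symmetry):
  i = 0 (even): a_0 · C_{0} = -4 · 1 = -4
  i = 1 (odd): ∫ x^1 ρ_sc = 0 (vanishes)
  i = 2 (even): a_2 · C_{1} = -4 · 1 = -4
  i = 3 (odd): ∫ x^3 ρ_sc = 0 (vanishes)

Summing the contributions: ∫_{−2}^{2} p(x) ρ_sc(x) dx = (-4) + (-4) = -8.


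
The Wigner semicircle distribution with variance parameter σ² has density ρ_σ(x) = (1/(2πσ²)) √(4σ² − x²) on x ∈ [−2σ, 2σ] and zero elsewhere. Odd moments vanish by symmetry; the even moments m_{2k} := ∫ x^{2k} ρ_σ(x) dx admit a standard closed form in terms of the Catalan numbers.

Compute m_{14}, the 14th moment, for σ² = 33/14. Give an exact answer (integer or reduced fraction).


By the scaled semicircle moment identity, m_{2k} = σ^{2k} · C_k with k = 7.
C_7 = (1/(k+1)) · C(2k, k) = (1/8) · C(14, 7) = (1/8) · 3432 = 429.
σ^{2k} = (σ²)^k = (33/14)^7 = 42618442977/105413504.

Therefore m_{14} = σ^{14} · C_7 = (42618442977/105413504) · 429 = 18283312037133/105413504.


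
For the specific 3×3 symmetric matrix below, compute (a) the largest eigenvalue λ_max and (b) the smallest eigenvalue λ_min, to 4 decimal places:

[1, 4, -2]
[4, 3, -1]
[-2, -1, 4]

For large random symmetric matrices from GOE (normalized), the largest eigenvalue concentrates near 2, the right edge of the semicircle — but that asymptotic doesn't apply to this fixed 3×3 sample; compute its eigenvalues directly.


Since M is real symmetric, all three eigenvalues are real; they are the roots of det(λI − M) = λ³ − (tr M) λ² + s λ − det M, where s is the sum of the principal 2×2 minors.
tr M = 1 + 3 + 4 = 8.
s = (1·3 − 4²) + (1·4 − (-2)²) + (3·4 − (-1)²) = -13 + 0 + 11 = -2.
det M (expand along row 1) = 1·11 − 4·14 + (-2)·2 = -49.
Characteristic polynomial: λ³ − 8λ² − 2λ + 49 = 0.
Substitute λ = y + (tr M)/3 = y + 2.666667 to remove the quadratic term: y³ + p·y + q = 0 with p = s − (tr M)²/3 = -23.333333 and q = −2(tr M)³/27 + (tr M)·s/3 − det M = 5.740741.
Three real roots ⇒ use the trigonometric (Viète) form: r = 2√(−p/3) = 5.577734, φ = arccos(3q/(p·r)) = arccos(-0.132329) = 1.703514 rad.
y_k = r·cos(φ/3 − 2πk/3) for k = 0, 1, 2 gives y = 4.702395, 0.246675, -4.949070.
λ_k = y_k + 2.666667 gives λ = 7.3691, 2.9133, -2.2824 (check: the sum is 8.0000 = tr M).

Hence λ_max = 7.3691 and λ_min = -2.2824.


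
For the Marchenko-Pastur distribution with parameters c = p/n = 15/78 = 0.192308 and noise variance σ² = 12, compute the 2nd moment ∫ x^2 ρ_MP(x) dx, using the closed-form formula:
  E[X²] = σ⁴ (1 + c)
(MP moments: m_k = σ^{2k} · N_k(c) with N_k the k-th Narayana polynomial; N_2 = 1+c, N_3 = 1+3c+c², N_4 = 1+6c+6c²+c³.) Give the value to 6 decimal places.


E[X²] = σ⁴ (1 + c) (second MP moment). With σ² = 12 (so σ⁴ = 144) and c = 15/78 = 0.192308: E[X²] = 144 · (1 + 0.192308) = 144 · 1.192308.

So E[X^2] = 171.692308.


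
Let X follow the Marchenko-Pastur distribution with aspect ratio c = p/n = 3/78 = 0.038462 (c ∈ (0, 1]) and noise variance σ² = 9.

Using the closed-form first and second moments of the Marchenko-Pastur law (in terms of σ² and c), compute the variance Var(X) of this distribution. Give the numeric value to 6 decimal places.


Recall the MP moments m_1 = E[X] = σ² and m_2 = E[X²] = σ⁴ (1 + c).
m_1 = E[X] = σ² = 9, so m_1² = 81.
m_2 = E[X²] = σ⁴ (1 + c) = 81 · (1 + 0.038462) = 81 · 1.038462 = 84.115385.
(Note m_2 − m_1² simplifies to c · σ⁴ = 0.038462 · 81.)

Var(X) = m_2 − m_1² = 84.115385 − 81 = 3.115385.


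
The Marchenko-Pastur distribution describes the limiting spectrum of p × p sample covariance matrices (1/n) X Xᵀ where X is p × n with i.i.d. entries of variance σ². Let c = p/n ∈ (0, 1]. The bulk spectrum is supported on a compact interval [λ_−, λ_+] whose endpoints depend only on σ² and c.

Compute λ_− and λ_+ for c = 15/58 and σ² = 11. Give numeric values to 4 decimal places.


c = 15/58 = 0.258621; √c = 0.508548.
λ_− = σ² (1 − √c)² = 11 · (1 − 0.508548)² = 11 · (0.491452)² = 2.656780.
λ_+ = σ² (1 + √c)² = 11 · (1 + 0.508548)² = 11 · (1.508548)² = 25.032875.

Rounded to 4 decimal places: λ_− ≈ 2.6568, λ_+ ≈ 25.0329.


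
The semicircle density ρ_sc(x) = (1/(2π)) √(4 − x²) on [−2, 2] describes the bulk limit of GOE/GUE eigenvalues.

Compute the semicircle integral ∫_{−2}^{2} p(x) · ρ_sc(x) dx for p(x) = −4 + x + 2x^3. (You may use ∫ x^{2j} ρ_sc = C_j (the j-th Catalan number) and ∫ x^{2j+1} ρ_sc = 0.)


Write p(x) = Σ a_i x^i, split into monomials and integrate each against ρ_sc separately.
Using ∫ x^{2j} ρ_sc = C_j = (1/(j+1)) C(2j, j) (Catalan numbers) and ∫ x^{2j+1} ρ_sc = 0 (odd monomials vanish by symmetry):
  i = 0 (even): a_0 · C_{0} = -4 · 1 = -4
  i = 1 (odd): ∫ x^1 ρ_sc = 0 (vanishes)
  i = 3 (odd): ∫ x^3 ρ_sc = 0 (vanishes)

Summing the contributions: ∫_{−2}^{2} p(x) ρ_sc(x) dx = -4.


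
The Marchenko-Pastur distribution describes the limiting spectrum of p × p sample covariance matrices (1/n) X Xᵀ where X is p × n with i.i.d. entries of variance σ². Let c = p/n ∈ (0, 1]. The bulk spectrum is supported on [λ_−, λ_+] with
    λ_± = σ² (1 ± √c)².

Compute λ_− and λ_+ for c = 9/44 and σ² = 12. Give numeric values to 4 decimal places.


c = 9/44 = 0.204545; √c = 0.452267.
λ_− = σ² (1 − √c)² = 12 · (1 − 0.452267)² = 12 · (0.547733)² = 3.600137.
λ_+ = σ² (1 + √c)² = 12 · (1 + 0.452267)² = 12 · (1.452267)² = 25.308954.

Rounded to 4 decimal places: λ_− ≈ 3.6001, λ_+ ≈ 25.3090.


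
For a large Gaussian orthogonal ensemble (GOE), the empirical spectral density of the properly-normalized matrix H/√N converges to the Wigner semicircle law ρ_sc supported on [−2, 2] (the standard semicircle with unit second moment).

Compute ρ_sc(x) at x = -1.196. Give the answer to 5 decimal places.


ρ_sc(x) = (1/(2π)) √(4 − x²). With x = -1.196:
  4 − x² = 4 − (-1.196)² = 4 − 1.430416 = 2.569584.
  √(4 − x²) = 1.602992.
  1/(2π) = 0.159155.
  ρ_sc(-1.196) = 0.159155 · 1.602992 = 0.255124.

Rounded to 5 decimal places: ρ_sc(-1.196) ≈ 0.25512.


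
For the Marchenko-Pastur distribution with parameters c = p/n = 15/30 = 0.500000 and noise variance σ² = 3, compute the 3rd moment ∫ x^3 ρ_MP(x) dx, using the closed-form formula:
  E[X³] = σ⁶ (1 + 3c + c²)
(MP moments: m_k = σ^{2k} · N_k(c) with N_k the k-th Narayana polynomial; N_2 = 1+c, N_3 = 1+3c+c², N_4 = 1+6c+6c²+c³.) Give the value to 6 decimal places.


E[X³] = σ⁶ (1 + 3c + c²) (third MP moment). With σ² = 3 (so σ⁶ = 27) and c = 15/30 = 0.500000: E[X³] = 27 · (1 + 3·0.500000 + (0.500000)²) = 27 · 2.750000.

So E[X^3] = 74.250000.


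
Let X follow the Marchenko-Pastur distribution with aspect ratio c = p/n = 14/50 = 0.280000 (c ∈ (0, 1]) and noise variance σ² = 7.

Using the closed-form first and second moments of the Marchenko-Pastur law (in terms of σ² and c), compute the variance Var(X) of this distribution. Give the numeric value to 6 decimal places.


Recall the MP moments m_1 = E[X] = σ² and m_2 = E[X²] = σ⁴ (1 + c).
m_1 = E[X] = σ² = 7, so m_1² = 49.
m_2 = E[X²] = σ⁴ (1 + c) = 49 · (1 + 0.280000) = 49 · 1.280000 = 62.720000.
(Note m_2 − m_1² simplifies to c · σ⁴ = 0.280000 · 49.)

Var(X) = m_2 − m_1² = 62.720000 − 49 = 13.720000.


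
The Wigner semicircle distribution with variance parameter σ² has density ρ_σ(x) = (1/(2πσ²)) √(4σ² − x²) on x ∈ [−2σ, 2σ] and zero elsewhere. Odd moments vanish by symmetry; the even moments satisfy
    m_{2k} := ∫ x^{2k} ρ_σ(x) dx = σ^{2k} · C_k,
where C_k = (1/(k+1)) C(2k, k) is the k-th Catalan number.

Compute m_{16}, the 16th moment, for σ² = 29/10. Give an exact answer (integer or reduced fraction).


By the scaled semicircle moment identity, m_{2k} = σ^{2k} · C_k with k = 8.
C_8 = (1/(k+1)) · C(2k, k) = (1/9) · C(16, 8) = (1/9) · 12870 = 1430.
σ^{2k} = (σ²)^k = (29/10)^8 = 500246412961/100000000.

Therefore m_{16} = σ^{16} · C_8 = (500246412961/100000000) · 1430 = 71535237053423/10000000.


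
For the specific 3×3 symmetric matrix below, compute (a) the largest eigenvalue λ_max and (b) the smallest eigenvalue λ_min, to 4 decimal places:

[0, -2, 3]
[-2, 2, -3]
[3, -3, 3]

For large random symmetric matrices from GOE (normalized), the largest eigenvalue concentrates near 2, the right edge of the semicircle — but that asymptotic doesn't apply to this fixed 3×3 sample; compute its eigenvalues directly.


Since M is real symmetric, all three eigenvalues are real; they are the roots of det(λI − M) = λ³ − (tr M) λ² + s λ − det M, where s is the sum of the principal 2×2 minors.
tr M = 0 + 2 + 3 = 5.
s = (0·2 − (-2)²) + (0·3 − 3²) + (2·3 − (-3)²) = -4 + (-9) + (-3) = -16.
det M (expand along row 1) = 0·(-3) − (-2)·3 + 3·0 = 6.
Characteristic polynomial: λ³ − 5λ² − 16λ − 6 = 0.
Substitute λ = y + (tr M)/3 = y + 1.666667 to remove the quadratic term: y³ + p·y + q = 0 with p = s − (tr M)²/3 = -24.333333 and q = −2(tr M)³/27 + (tr M)·s/3 − det M = -41.925926.
Three real roots ⇒ use the trigonometric (Viète) form: r = 2√(−p/3) = 5.696002, φ = arccos(3q/(p·r)) = arccos(0.907470) = 0.433575 rad.
y_k = r·cos(φ/3 − 2πk/3) for k = 0, 1, 2 gives y = 5.636618, -2.107864, -3.528755.
λ_k = y_k + 1.666667 gives λ = 7.3033, -0.4412, -1.8621 (check: the sum is 5.0000 = tr M).

Hence λ_max = 7.3033 and λ_min = -1.8621.


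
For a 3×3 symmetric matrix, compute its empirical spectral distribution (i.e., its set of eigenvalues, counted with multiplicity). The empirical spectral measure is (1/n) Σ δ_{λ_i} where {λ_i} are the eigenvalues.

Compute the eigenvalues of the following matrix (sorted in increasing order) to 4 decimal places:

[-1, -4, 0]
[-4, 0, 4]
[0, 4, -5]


Since M is real symmetric, all three eigenvalues are real; they are the roots of det(λI − M) = λ³ − (tr M) λ² + s λ − det M, where s is the sum of the principal 2×2 minors.
tr M = -1 + 0 + (-5) = -6.
s = ((-1)·0 − (-4)²) + ((-1)·(-5) − 0²) + (0·(-5) − 4²) = -16 + 5 + (-16) = -27.
det M (expand along row 1) = (-1)·(-16) − (-4)·20 + 0·(-16) = 96.
Characteristic polynomial: λ³ + 6λ² − 27λ − 96 = 0.
Substitute λ = y + (tr M)/3 = y − 2.000000 to remove the quadratic term: y³ + p·y + q = 0 with p = s − (tr M)²/3 = -39.000000 and q = −2(tr M)³/27 + (tr M)·s/3 − det M = -26.000000.
Three real roots ⇒ use the trigonometric (Viète) form: r = 2√(−p/3) = 7.211103, φ = arccos(3q/(p·r)) = arccos(0.277350) = 1.289761 rad.
y_k = r·cos(φ/3 − 2πk/3) for k = 0, 1, 2 gives y = 6.554884, -0.674536, -5.880348.
λ_k = y_k − 2.000000 gives λ = 4.5549, -2.6745, -7.8803 (check: the sum is -6.0000 = tr M).

Eigenvalues sorted in increasing order: [-7.8803, -2.6745, 4.5549].


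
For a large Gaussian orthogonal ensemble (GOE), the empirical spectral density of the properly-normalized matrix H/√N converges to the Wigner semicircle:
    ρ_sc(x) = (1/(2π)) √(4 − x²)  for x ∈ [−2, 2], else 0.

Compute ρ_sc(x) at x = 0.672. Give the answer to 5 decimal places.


ρ_sc(x) = (1/(2π)) √(4 − x²). With x = 0.672:
  4 − x² = 4 − (0.672)² = 4 − 0.451584 = 3.548416.
  √(4 − x²) = 1.883724.
  1/(2π) = 0.159155.
  ρ_sc(0.672) = 0.159155 · 1.883724 = 0.299804.

Rounded to 5 decimal places: ρ_sc(0.672) ≈ 0.29980.


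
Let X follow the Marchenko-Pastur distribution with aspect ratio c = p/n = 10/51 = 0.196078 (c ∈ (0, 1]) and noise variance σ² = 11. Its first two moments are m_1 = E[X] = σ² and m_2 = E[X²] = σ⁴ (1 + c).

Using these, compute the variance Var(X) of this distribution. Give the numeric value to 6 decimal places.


m_1 = E[X] = σ² = 11, so m_1² = 121.
m_2 = E[X²] = σ⁴ (1 + c) = 121 · (1 + 0.196078) = 121 · 1.196078 = 144.725490.
(Note m_2 − m_1² simplifies to c · σ⁴ = 0.196078 · 121.)

Var(X) = m_2 − m_1² = 144.725490 − 121 = 23.725490.


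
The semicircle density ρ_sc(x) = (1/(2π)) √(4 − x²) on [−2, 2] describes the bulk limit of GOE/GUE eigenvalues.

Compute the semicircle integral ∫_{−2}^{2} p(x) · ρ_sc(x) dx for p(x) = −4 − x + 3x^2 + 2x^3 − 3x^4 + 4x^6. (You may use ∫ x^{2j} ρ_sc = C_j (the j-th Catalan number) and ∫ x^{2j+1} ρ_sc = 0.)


Write p(x) = Σ a_i x^i, split into monomials and integrate each against ρ_sc separately.
Using ∫ x^{2j} ρ_sc = C_j = (1/(j+1)) C(2j, j) (Catalan numbers) and ∫ x^{2j+1} ρ_sc = 0 (odd monomials vanish by symmetry):
  i = 0 (even): a_0 · C_{0} = -4 · 1 = -4
  i = 1 (odd): ∫ x^1 ρ_sc = 0 (vanishes)
  i = 2 (even): a_2 · C_{1} = 3 · 1 = 3
  i = 3 (odd): ∫ x^3 ρ_sc = 0 (vanishes)
  i = 4 (even): a_4 · C_{2} = -3 · 2 = -6
  i = 6 (even): a_6 · C_{3} = 4 · 5 = 20

Summing the contributions: ∫_{−2}^{2} p(x) ρ_sc(x) dx = (-4) + 3 + (-6) + 20 = 13.


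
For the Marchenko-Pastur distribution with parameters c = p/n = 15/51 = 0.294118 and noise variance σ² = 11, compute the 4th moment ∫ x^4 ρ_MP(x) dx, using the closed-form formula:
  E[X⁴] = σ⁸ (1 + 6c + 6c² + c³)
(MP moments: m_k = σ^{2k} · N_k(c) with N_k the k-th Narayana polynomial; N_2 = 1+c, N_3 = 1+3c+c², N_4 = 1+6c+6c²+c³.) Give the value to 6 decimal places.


E[X⁴] = σ⁸ (1 + 6c + 6c² + c³) (fourth MP moment). With σ² = 11 (so σ⁸ = 14641) and c = 15/51 = 0.294118: E[X⁴] = 14641 · (1 + 6·0.294118 + 6·(0.294118)² + (0.294118)³) = 14641 · 3.309180.

So E[X^4] = 48449.700387.


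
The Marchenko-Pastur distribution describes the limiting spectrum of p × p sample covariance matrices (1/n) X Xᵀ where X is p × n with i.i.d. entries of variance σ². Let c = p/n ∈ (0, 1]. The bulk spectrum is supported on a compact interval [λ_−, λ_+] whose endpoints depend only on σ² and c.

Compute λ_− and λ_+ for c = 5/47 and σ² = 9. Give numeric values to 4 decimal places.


c = 5/47 = 0.106383; √c = 0.326164.
λ_− = σ² (1 − √c)² = 9 · (1 − 0.326164)² = 9 · (0.673836)² = 4.086494.
λ_+ = σ² (1 + √c)² = 9 · (1 + 0.326164)² = 9 · (1.326164)² = 15.828399.

Rounded to 4 decimal places: λ_− ≈ 4.0865, λ_+ ≈ 15.8284.


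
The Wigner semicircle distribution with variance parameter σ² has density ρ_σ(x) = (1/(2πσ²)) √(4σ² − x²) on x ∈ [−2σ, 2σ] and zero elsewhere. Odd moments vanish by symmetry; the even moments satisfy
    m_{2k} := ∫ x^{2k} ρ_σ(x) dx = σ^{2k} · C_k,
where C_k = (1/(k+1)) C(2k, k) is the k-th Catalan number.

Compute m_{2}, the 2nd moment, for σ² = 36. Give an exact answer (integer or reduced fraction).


By the scaled semicircle moment identity, m_{2k} = σ^{2k} · C_k with k = 1.
C_1 = (1/(k+1)) · C(2k, k) = (1/2) · C(2, 1) = (1/2) · 2 = 1.
σ^{2k} = (σ²)^k = (36)^1 = 36.

Therefore m_{2} = σ^{2} · C_1 = 36 · 1 = 36.


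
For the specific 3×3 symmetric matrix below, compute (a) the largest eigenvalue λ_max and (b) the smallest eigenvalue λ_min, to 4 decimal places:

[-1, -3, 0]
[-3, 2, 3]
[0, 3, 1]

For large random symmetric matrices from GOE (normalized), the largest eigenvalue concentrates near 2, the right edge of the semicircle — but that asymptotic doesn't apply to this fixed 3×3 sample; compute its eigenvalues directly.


Since M is real symmetric, all three eigenvalues are real; they are the roots of det(λI − M) = λ³ − (tr M) λ² + s λ − det M, where s is the sum of the principal 2×2 minors.
tr M = -1 + 2 + 1 = 2.
s = ((-1)·2 − (-3)²) + ((-1)·1 − 0²) + (2·1 − 3²) = -11 + (-1) + (-7) = -19.
det M (expand along row 1) = (-1)·(-7) − (-3)·(-3) + 0·(-9) = -2.
Characteristic polynomial: λ³ − 2λ² − 19λ + 2 = 0.
Substitute λ = y + (tr M)/3 = y + 0.666667 to remove the quadratic term: y³ + p·y + q = 0 with p = s − (tr M)²/3 = -20.333333 and q = −2(tr M)³/27 + (tr M)·s/3 − det M = -11.259259.
Three real roots ⇒ use the trigonometric (Viète) form: r = 2√(−p/3) = 5.206833, φ = arccos(3q/(p·r)) = arccos(0.319043) = 1.246077 rad.
y_k = r·cos(φ/3 − 2πk/3) for k = 0, 1, 2 gives y = 4.764104, -0.562486, -4.201617.
λ_k = y_k + 0.666667 gives λ = 5.4308, 0.1042, -3.5350 (check: the sum is 2.0000 = tr M).

Hence λ_max = 5.4308 and λ_min = -3.5350.


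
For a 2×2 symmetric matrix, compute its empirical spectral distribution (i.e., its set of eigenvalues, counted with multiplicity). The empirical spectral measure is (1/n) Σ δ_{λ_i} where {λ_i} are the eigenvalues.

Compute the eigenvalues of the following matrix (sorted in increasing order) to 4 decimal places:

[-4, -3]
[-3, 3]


Since M is real symmetric, both eigenvalues are real; they are the roots of det(λI − M) = λ² − (tr M) λ + det M.
tr M = -4 + 3 = -1.
det M = (-4)·3 − (-3)² = -12 − 9 = -21.
Characteristic polynomial: λ² + λ − 21 = 0.
Discriminant Δ = (tr M)² − 4·det M = 1 − (-84) = 85; √Δ = 9.219544.
λ = (tr M ± √Δ)/2 = (-1 ± 9.219544)/2, giving (tr M − √Δ)/2 = -5.1098 and (tr M + √Δ)/2 = 4.1098.

Eigenvalues sorted in increasing order: [-5.1098, 4.1098].


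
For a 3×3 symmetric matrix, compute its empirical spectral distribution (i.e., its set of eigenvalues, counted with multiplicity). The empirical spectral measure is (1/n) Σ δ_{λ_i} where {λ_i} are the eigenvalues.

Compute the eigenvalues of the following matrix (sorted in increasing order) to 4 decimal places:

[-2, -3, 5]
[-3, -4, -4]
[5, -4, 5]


Since M is real symmetric, all three eigenvalues are real; they are the roots of det(λI − M) = λ³ − (tr M) λ² + s λ − det M, where s is the sum of the principal 2×2 minors.
tr M = -2 + (-4) + 5 = -1.
s = ((-2)·(-4) − (-3)²) + ((-2)·5 − 5²) + ((-4)·5 − (-4)²) = -1 + (-35) + (-36) = -72.
det M (expand along row 1) = (-2)·(-36) − (-3)·5 + 5·32 = 247.
Characteristic polynomial: λ³ + λ² − 72λ − 247 = 0.
Substitute λ = y + (tr M)/3 = y − 0.333333 to remove the quadratic term: y³ + p·y + q = 0 with p = s − (tr M)²/3 = -72.333333 and q = −2(tr M)³/27 + (tr M)·s/3 − det M = -222.925926.
Three real roots ⇒ use the trigonometric (Viète) form: r = 2√(−p/3) = 9.820613, φ = arccos(3q/(p·r)) = arccos(0.941466) = 0.343843 rad.
y_k = r·cos(φ/3 − 2πk/3) for k = 0, 1, 2 gives y = 9.756180, -3.905440, -5.850740.
λ_k = y_k − 0.333333 gives λ = 9.4228, -4.2388, -6.1841 (check: the sum is -1.0000 = tr M).

Eigenvalues sorted in increasing order: [-6.1841, -4.2388, 9.4228].


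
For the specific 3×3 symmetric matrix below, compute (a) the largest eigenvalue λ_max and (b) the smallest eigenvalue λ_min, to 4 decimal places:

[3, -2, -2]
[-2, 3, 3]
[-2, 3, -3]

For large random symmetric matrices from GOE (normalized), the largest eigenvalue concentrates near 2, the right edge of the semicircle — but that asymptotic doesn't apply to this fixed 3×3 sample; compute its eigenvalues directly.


Since M is real symmetric, all three eigenvalues are real; they are the roots of det(λI − M) = λ³ − (tr M) λ² + s λ − det M, where s is the sum of the principal 2×2 minors.
tr M = 3 + 3 + (-3) = 3.
s = (3·3 − (-2)²) + (3·(-3) − (-2)²) + (3·(-3) − 3²) = 5 + (-13) + (-18) = -26.
det M (expand along row 1) = 3·(-18) − (-2)·12 + (-2)·0 = -30.
Characteristic polynomial: λ³ − 3λ² − 26λ + 30 = 0.
Substitute λ = y + (tr M)/3 = y + 1.000000 to remove the quadratic term: y³ + p·y + q = 0 with p = s − (tr M)²/3 = -29.000000 and q = −2(tr M)³/27 + (tr M)·s/3 − det M = 2.000000.
Three real roots ⇒ use the trigonometric (Viète) form: r = 2√(−p/3) = 6.218253, φ = arccos(3q/(p·r)) = arccos(-0.033272) = 1.604075 rad.
y_k = r·cos(φ/3 − 2πk/3) for k = 0, 1, 2 gives y = 5.350345, 0.068977, -5.419322.
λ_k = y_k + 1.000000 gives λ = 6.3503, 1.0690, -4.4193 (check: the sum is 3.0000 = tr M).

Hence λ_max = 6.3503 and λ_min = -4.4193.


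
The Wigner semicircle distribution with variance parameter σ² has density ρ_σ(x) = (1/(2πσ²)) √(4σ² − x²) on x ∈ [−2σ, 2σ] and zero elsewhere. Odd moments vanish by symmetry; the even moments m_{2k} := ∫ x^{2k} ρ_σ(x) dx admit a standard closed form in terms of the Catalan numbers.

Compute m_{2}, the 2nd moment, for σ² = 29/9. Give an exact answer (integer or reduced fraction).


By the scaled semicircle moment identity, m_{2k} = σ^{2k} · C_k with k = 1.
C_1 = (1/(k+1)) · C(2k, k) = (1/2) · C(2, 1) = (1/2) · 2 = 1.
σ^{2k} = (σ²)^k = (29/9)^1 = 29/9.

Therefore m_{2} = σ^{2} · C_1 = (29/9) · 1 = 29/9.


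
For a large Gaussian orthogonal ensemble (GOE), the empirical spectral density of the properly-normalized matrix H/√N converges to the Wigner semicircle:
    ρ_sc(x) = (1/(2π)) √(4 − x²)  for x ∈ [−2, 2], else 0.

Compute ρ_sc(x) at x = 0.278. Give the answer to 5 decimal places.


ρ_sc(x) = (1/(2π)) √(4 − x²). With x = 0.278:
  4 − x² = 4 − (0.278)² = 4 − 0.077284 = 3.922716.
  √(4 − x²) = 1.980585.
  1/(2π) = 0.159155.
  ρ_sc(0.278) = 0.159155 · 1.980585 = 0.315220.

Rounded to 5 decimal places: ρ_sc(0.278) ≈ 0.31522.


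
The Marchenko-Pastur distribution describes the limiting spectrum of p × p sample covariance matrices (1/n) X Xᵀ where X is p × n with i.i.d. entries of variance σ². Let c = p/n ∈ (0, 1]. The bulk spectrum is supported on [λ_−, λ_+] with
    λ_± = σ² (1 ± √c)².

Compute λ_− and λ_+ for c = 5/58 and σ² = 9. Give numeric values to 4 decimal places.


c = 5/58 = 0.086207; √c = 0.293610.
λ_− = σ² (1 − √c)² = 9 · (1 − 0.293610)² = 9 · (0.706390)² = 4.490880.
λ_+ = σ² (1 + √c)² = 9 · (1 + 0.293610)² = 9 · (1.293610)² = 15.060844.

Rounded to 4 decimal places: λ_− ≈ 4.4909, λ_+ ≈ 15.0608.


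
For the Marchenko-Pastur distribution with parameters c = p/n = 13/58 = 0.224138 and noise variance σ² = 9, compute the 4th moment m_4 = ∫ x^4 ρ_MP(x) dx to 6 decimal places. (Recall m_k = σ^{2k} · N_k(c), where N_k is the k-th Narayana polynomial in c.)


E[X⁴] = σ⁸ (1 + 6c + 6c² + c³) (fourth MP moment). With σ² = 9 (so σ⁸ = 6561) and c = 13/58 = 0.224138: E[X⁴] = 6561 · (1 + 6·0.224138 + 6·(0.224138)² + (0.224138)³) = 6561 · 2.657515.

So E[X^4] = 17435.953673.


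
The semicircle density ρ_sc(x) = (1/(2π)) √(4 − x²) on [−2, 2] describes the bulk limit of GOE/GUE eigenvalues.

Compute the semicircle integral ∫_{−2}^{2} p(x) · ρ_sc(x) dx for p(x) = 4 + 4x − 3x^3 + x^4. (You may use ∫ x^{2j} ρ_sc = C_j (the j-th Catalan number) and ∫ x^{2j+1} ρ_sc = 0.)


Write p(x) = Σ a_i x^i, split into monomials and integrate each against ρ_sc separately.
Using ∫ x^{2j} ρ_sc = C_j = (1/(j+1)) C(2j, j) (Catalan numbers) and ∫ x^{2j+1} ρ_sc = 0 (odd monomials vanish by symmetry):
  i = 0 (even): a_0 · C_{0} = 4 · 1 = 4
  i = 1 (odd): ∫ x^1 ρ_sc = 0 (vanishes)
  i = 3 (odd): ∫ x^3 ρ_sc = 0 (vanishes)
  i = 4 (even): a_4 · C_{2} = 1 · 2 = 2

Summing the contributions: ∫_{−2}^{2} p(x) ρ_sc(x) dx = 4 + 2 = 6.


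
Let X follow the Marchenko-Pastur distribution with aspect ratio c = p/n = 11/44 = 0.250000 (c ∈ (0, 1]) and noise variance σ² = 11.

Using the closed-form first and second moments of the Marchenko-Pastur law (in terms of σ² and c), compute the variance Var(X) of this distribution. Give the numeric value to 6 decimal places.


Recall the MP moments m_1 = E[X] = σ² and m_2 = E[X²] = σ⁴ (1 + c).
m_1 = E[X] = σ² = 11, so m_1² = 121.
m_2 = E[X²] = σ⁴ (1 + c) = 121 · (1 + 0.250000) = 121 · 1.250000 = 151.250000.
(Note m_2 − m_1² simplifies to c · σ⁴ = 0.250000 · 121.)

Var(X) = m_2 − m_1² = 151.250000 − 121 = 30.250000.


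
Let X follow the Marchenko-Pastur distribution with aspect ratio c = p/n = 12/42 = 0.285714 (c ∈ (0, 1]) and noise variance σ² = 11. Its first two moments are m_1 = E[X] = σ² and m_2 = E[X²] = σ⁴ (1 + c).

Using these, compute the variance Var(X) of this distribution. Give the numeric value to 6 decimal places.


m_1 = E[X] = σ² = 11, so m_1² = 121.
m_2 = E[X²] = σ⁴ (1 + c) = 121 · (1 + 0.285714) = 121 · 1.285714 = 155.571429.
(Note m_2 − m_1² simplifies to c · σ⁴ = 0.285714 · 121.)

Var(X) = m_2 − m_1² = 155.571429 − 121 = 34.571429.


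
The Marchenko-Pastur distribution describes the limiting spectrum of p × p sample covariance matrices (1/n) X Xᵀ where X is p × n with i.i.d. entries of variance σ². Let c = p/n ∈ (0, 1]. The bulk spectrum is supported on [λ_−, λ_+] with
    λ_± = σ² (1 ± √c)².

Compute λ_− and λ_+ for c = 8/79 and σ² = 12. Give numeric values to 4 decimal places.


c = 8/79 = 0.101266; √c = 0.318223.
λ_− = σ² (1 − √c)² = 12 · (1 − 0.318223)² = 12 · (0.681777)² = 5.577840.
λ_+ = σ² (1 + √c)² = 12 · (1 + 0.318223)² = 12 · (1.318223)² = 20.852540.

Rounded to 4 decimal places: λ_− ≈ 5.5778, λ_+ ≈ 20.8525.


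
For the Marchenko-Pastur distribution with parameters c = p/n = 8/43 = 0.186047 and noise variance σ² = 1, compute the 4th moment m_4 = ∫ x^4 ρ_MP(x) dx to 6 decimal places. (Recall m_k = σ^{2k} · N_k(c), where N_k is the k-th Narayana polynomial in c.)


E[X⁴] = σ⁸ (1 + 6c + 6c² + c³) (fourth MP moment). With σ² = 1 (so σ⁸ = 1) and c = 8/43 = 0.186047: E[X⁴] = 1 · (1 + 6·0.186047 + 6·(0.186047)² + (0.186047)³) = 1 · 2.330399.

So E[X^4] = 2.330399.


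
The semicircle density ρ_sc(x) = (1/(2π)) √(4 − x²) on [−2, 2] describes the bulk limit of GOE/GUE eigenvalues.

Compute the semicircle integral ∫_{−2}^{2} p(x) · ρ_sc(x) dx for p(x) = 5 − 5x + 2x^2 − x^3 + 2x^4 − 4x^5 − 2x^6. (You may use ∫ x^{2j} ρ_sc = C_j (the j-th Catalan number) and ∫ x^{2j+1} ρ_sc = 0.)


Write p(x) = Σ a_i x^i, split into monomials and integrate each against ρ_sc separately.
Using ∫ x^{2j} ρ_sc = C_j = (1/(j+1)) C(2j, j) (Catalan numbers) and ∫ x^{2j+1} ρ_sc = 0 (odd monomials vanish by symmetry):
  i = 0 (even): a_0 · C_{0} = 5 · 1 = 5
  i = 1 (odd): ∫ x^1 ρ_sc = 0 (vanishes)
  i = 2 (even): a_2 · C_{1} = 2 · 1 = 2
  i = 3 (odd): ∫ x^3 ρ_sc = 0 (vanishes)
  i = 4 (even): a_4 · C_{2} = 2 · 2 = 4
  i = 5 (odd): ∫ x^5 ρ_sc = 0 (vanishes)
  i = 6 (even): a_6 · C_{3} = -2 · 5 = -10

Summing the contributions: ∫_{−2}^{2} p(x) ρ_sc(x) dx = 5 + 2 + 4 + (-10) = 1.


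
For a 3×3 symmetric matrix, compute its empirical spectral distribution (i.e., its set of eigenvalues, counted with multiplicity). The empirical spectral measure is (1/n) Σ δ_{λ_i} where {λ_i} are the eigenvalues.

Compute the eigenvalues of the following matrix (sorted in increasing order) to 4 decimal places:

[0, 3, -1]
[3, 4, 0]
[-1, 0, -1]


Since M is real symmetric, all three eigenvalues are real; they are the roots of det(λI − M) = λ³ − (tr M) λ² + s λ − det M, where s is the sum of the principal 2×2 minors.
tr M = 0 + 4 + (-1) = 3.
s = (0·4 − 3²) + (0·(-1) − (-1)²) + (4·(-1) − 0²) = -9 + (-1) + (-4) = -14.
det M (expand along row 1) = 0·(-4) − 3·(-3) + (-1)·4 = 5.
Characteristic polynomial: λ³ − 3λ² − 14λ − 5 = 0.
Substitute λ = y + (tr M)/3 = y + 1.000000 to remove the quadratic term: y³ + p·y + q = 0 with p = s − (tr M)²/3 = -17.000000 and q = −2(tr M)³/27 + (tr M)·s/3 − det M = -21.000000.
Three real roots ⇒ use the trigonometric (Viète) form: r = 2√(−p/3) = 4.760952, φ = arccos(3q/(p·r)) = arccos(0.778391) = 0.678698 rad.
y_k = r·cos(φ/3 − 2πk/3) for k = 0, 1, 2 gives y = 4.639636, -1.394974, -3.244662.
λ_k = y_k + 1.000000 gives λ = 5.6396, -0.3950, -2.2447 (check: the sum is 3.0000 = tr M).

Eigenvalues sorted in increasing order: [-2.2447, -0.3950, 5.6396].


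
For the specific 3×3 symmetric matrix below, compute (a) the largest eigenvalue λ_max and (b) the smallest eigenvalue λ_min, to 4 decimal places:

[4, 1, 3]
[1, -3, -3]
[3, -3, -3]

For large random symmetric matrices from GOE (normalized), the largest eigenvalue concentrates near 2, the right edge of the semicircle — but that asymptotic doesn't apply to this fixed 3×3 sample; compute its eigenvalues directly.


Since M is real symmetric, all three eigenvalues are real; they are the roots of det(λI − M) = λ³ − (tr M) λ² + s λ − det M, where s is the sum of the principal 2×2 minors.
tr M = 4 + (-3) + (-3) = -2.
s = (4·(-3) − 1²) + (4·(-3) − 3²) + ((-3)·(-3) − (-3)²) = -13 + (-21) + 0 = -34.
det M (expand along row 1) = 4·0 − 1·6 + 3·6 = 12.
Characteristic polynomial: λ³ + 2λ² − 34λ − 12 = 0.
Substitute λ = y + (tr M)/3 = y − 0.666667 to remove the quadratic term: y³ + p·y + q = 0 with p = s − (tr M)²/3 = -35.333333 and q = −2(tr M)³/27 + (tr M)·s/3 − det M = 11.259259.
Three real roots ⇒ use the trigonometric (Viète) form: r = 2√(−p/3) = 6.863753, φ = arccos(3q/(p·r)) = arccos(-0.139279) = 1.710529 rad.
y_k = r·cos(φ/3 − 2πk/3) for k = 0, 1, 2 gives y = 5.777947, 0.319582, -6.097529.
λ_k = y_k − 0.666667 gives λ = 5.1113, -0.3471, -6.7642 (check: the sum is -2.0000 = tr M).

Hence λ_max = 5.1113 and λ_min = -6.7642.


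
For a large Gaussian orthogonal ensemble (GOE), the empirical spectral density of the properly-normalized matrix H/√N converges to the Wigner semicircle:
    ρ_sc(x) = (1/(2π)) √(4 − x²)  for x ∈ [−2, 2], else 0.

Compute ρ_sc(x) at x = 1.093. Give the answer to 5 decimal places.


ρ_sc(x) = (1/(2π)) √(4 − x²). With x = 1.093:
  4 − x² = 4 − (1.093)² = 4 − 1.194649 = 2.805351.
  √(4 − x²) = 1.674918.
  1/(2π) = 0.159155.
  ρ_sc(1.093) = 0.159155 · 1.674918 = 0.266572.

Rounded to 5 decimal places: ρ_sc(1.093) ≈ 0.26657.


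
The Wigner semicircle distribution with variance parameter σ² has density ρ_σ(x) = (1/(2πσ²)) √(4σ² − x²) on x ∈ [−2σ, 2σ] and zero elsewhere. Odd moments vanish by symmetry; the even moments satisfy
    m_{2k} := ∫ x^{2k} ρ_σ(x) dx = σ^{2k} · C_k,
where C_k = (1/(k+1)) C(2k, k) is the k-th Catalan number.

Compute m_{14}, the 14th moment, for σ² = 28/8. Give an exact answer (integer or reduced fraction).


By the scaled semicircle moment identity, m_{2k} = σ^{2k} · C_k with k = 7.
C_7 = (1/(k+1)) · C(2k, k) = (1/8) · C(14, 7) = (1/8) · 3432 = 429.
σ^{2k} = (σ²)^k = (28/8)^7 = 823543/128.

Therefore m_{14} = σ^{14} · C_7 = (823543/128) · 429 = 353299947/128.


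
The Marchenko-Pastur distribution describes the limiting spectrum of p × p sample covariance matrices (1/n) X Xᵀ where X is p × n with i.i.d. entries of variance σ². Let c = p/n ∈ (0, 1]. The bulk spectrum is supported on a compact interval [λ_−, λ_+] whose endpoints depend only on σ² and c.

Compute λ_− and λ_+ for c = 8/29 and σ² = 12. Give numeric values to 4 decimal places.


c = 8/29 = 0.275862; √c = 0.525226.
λ_− = σ² (1 − √c)² = 12 · (1 − 0.525226)² = 12 · (0.474774)² = 2.704927.
λ_+ = σ² (1 + √c)² = 12 · (1 + 0.525226)² = 12 · (1.525226)² = 27.915762.

Rounded to 4 decimal places: λ_− ≈ 2.7049, λ_+ ≈ 27.9158.


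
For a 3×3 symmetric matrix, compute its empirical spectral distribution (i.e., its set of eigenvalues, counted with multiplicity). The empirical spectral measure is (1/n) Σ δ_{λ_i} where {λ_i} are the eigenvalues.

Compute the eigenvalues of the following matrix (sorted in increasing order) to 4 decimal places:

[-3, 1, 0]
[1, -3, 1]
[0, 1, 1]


Since M is real symmetric, all three eigenvalues are real; they are the roots of det(λI − M) = λ³ − (tr M) λ² + s λ − det M, where s is the sum of the principal 2×2 minors.
tr M = -3 + (-3) + 1 = -5.
s = ((-3)·(-3) − 1²) + ((-3)·1 − 0²) + ((-3)·1 − 1²) = 8 + (-3) + (-4) = 1.
det M (expand along row 1) = (-3)·(-4) − 1·1 + 0·1 = 11.
Characteristic polynomial: λ³ + 5λ² + λ − 11 = 0.
Substitute λ = y + (tr M)/3 = y − 1.666667 to remove the quadratic term: y³ + p·y + q = 0 with p = s − (tr M)²/3 = -7.333333 and q = −2(tr M)³/27 + (tr M)·s/3 − det M = -3.407407.
Three real roots ⇒ use the trigonometric (Viète) form: r = 2√(−p/3) = 3.126944, φ = arccos(3q/(p·r)) = arccos(0.445783) = 1.108747 rad.
y_k = r·cos(φ/3 − 2πk/3) for k = 0, 1, 2 gives y = 2.915807, -0.479699, -2.436108.
λ_k = y_k − 1.666667 gives λ = 1.2491, -2.1464, -4.1028 (check: the sum is -5.0000 = tr M).

Eigenvalues sorted in increasing order: [-4.1028, -2.1464, 1.2491].


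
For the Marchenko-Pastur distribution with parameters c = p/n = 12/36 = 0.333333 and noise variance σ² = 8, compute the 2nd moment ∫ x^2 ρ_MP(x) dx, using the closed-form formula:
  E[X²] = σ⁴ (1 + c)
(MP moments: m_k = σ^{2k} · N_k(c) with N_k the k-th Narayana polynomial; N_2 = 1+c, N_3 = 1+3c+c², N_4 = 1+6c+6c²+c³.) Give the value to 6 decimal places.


E[X²] = σ⁴ (1 + c) (second MP moment). With σ² = 8 (so σ⁴ = 64) and c = 12/36 = 0.333333: E[X²] = 64 · (1 + 0.333333) = 64 · 1.333333.

So E[X^2] = 85.333333.


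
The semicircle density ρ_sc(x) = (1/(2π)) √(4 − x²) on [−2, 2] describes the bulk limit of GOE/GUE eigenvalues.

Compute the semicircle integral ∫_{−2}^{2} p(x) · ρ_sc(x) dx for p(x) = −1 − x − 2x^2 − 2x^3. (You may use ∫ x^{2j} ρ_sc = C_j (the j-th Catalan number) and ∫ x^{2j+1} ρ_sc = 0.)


Write p(x) = Σ a_i x^i, split into monomials and integrate each against ρ_sc separately.
Using ∫ x^{2j} ρ_sc = C_j = (1/(j+1)) C(2j, j) (Catalan numbers) and ∫ x^{2j+1} ρ_sc = 0 (odd monomials vanish by symmetry):
  i = 0 (even): a_0 · C_{0} = -1 · 1 = -1
  i = 1 (odd): ∫ x^1 ρ_sc = 0 (vanishes)
  i = 2 (even): a_2 · C_{1} = -2 · 1 = -2
  i = 3 (odd): ∫ x^3 ρ_sc = 0 (vanishes)

Summing the contributions: ∫_{−2}^{2} p(x) ρ_sc(x) dx = (-1) + (-2) = -3.


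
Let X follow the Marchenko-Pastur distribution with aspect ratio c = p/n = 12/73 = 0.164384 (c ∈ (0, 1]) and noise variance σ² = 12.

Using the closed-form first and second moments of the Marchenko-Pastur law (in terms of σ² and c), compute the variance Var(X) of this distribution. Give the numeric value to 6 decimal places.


Recall the MP moments m_1 = E[X] = σ² and m_2 = E[X²] = σ⁴ (1 + c).
m_1 = E[X] = σ² = 12, so m_1² = 144.
m_2 = E[X²] = σ⁴ (1 + c) = 144 · (1 + 0.164384) = 144 · 1.164384 = 167.671233.
(Note m_2 − m_1² simplifies to c · σ⁴ = 0.164384 · 144.)

Var(X) = m_2 − m_1² = 167.671233 − 144 = 23.671233.


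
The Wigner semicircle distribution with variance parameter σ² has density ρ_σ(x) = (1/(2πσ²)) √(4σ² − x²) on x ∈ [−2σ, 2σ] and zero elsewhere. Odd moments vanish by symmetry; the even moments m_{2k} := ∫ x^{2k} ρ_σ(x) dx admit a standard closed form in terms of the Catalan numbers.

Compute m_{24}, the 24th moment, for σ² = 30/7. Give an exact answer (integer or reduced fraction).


By the scaled semicircle moment identity, m_{2k} = σ^{2k} · C_k with k = 12.
C_12 = (1/(k+1)) · C(2k, k) = (1/13) · C(24, 12) = (1/13) · 2704156 = 208012.
σ^{2k} = (σ²)^k = (30/7)^12 = 531441000000000000/13841287201.

Therefore m_{24} = σ^{24} · C_12 = (531441000000000000/13841287201) · 208012 = 15792300756000000000000/1977326743.


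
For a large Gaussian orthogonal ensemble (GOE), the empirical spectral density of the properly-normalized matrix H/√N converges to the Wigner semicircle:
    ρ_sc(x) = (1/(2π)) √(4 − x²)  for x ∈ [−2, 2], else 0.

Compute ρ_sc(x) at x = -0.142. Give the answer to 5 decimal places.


ρ_sc(x) = (1/(2π)) √(4 − x²). With x = -0.142:
  4 − x² = 4 − (-0.142)² = 4 − 0.020164 = 3.979836.
  √(4 − x²) = 1.994953.
  1/(2π) = 0.159155.
  ρ_sc(-0.142) = 0.159155 · 1.994953 = 0.317507.

Rounded to 5 decimal places: ρ_sc(-0.142) ≈ 0.31751.


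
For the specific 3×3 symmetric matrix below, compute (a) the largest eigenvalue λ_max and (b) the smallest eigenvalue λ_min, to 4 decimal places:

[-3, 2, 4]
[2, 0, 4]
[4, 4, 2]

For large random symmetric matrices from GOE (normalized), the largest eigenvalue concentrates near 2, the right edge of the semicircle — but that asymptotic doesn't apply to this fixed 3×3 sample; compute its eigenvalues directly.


Since M is real symmetric, all three eigenvalues are real; they are the roots of det(λI − M) = λ³ − (tr M) λ² + s λ − det M, where s is the sum of the principal 2×2 minors.
tr M = -3 + 0 + 2 = -1.
s = ((-3)·0 − 2²) + ((-3)·2 − 4²) + (0·2 − 4²) = -4 + (-22) + (-16) = -42.
det M (expand along row 1) = (-3)·(-16) − 2·(-12) + 4·8 = 104.
Characteristic polynomial: λ³ + λ² − 42λ − 104 = 0.
Substitute λ = y + (tr M)/3 = y − 0.333333 to remove the quadratic term: y³ + p·y + q = 0 with p = s − (tr M)²/3 = -42.333333 and q = −2(tr M)³/27 + (tr M)·s/3 − det M = -89.925926.
Three real roots ⇒ use the trigonometric (Viète) form: r = 2√(−p/3) = 7.512952, φ = arccos(3q/(p·r)) = arccos(0.848229) = 0.558164 rad.
y_k = r·cos(φ/3 − 2πk/3) for k = 0, 1, 2 gives y = 7.383291, -2.488070, -4.895221.
λ_k = y_k − 0.333333 gives λ = 7.0500, -2.8214, -5.2286 (check: the sum is -1.0000 = tr M).

Hence λ_max = 7.0500 and λ_min = -5.2286.


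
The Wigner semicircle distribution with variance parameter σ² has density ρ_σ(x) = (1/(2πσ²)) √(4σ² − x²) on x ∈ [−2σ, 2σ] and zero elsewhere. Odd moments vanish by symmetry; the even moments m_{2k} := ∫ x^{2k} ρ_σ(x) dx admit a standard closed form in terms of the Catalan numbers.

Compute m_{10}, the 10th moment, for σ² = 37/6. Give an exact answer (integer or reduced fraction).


By the scaled semicircle moment identity, m_{2k} = σ^{2k} · C_k with k = 5.
C_5 = (1/(k+1)) · C(2k, k) = (1/6) · C(10, 5) = (1/6) · 252 = 42.
σ^{2k} = (σ²)^k = (37/6)^5 = 69343957/7776.

Therefore m_{10} = σ^{10} · C_5 = (69343957/7776) · 42 = 485407699/1296.


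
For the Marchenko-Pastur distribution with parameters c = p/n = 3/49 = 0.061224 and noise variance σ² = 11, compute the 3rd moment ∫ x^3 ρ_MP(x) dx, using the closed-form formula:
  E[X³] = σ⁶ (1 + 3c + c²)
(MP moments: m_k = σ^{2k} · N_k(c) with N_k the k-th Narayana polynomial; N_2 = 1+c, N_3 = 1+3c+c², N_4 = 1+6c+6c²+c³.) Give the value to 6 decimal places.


E[X³] = σ⁶ (1 + 3c + c²) (third MP moment). With σ² = 11 (so σ⁶ = 1331) and c = 3/49 = 0.061224: E[X³] = 1331 · (1 + 3·0.061224 + (0.061224)²) = 1331 · 1.187422.

So E[X^3] = 1580.458559.


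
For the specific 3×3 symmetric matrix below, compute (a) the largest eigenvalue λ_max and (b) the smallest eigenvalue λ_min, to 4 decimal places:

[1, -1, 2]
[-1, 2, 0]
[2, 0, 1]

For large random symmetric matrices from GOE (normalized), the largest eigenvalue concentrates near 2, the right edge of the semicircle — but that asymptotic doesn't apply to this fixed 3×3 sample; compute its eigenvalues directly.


Since M is real symmetric, all three eigenvalues are real; they are the roots of det(λI − M) = λ³ − (tr M) λ² + s λ − det M, where s is the sum of the principal 2×2 minors.
tr M = 1 + 2 + 1 = 4.
s = (1·2 − (-1)²) + (1·1 − 2²) + (2·1 − 0²) = 1 + (-3) + 2 = 0.
det M (expand along row 1) = 1·2 − (-1)·(-1) + 2·(-4) = -7.
Characteristic polynomial: λ³ − 4λ² + 7 = 0.
Substitute λ = y + (tr M)/3 = y + 1.333333 to remove the quadratic term: y³ + p·y + q = 0 with p = s − (tr M)²/3 = -5.333333 and q = −2(tr M)³/27 + (tr M)·s/3 − det M = 2.259259.
Three real roots ⇒ use the trigonometric (Viète) form: r = 2√(−p/3) = 2.666667, φ = arccos(3q/(p·r)) = arccos(-0.476563) = 2.067537 rad.
y_k = r·cos(φ/3 − 2πk/3) for k = 0, 1, 2 gives y = 2.058049, 0.439532, -2.497581.
λ_k = y_k + 1.333333 gives λ = 3.3914, 1.7729, -1.1642 (check: the sum is 4.0000 = tr M).

Hence λ_max = 3.3914 and λ_min = -1.1642.
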